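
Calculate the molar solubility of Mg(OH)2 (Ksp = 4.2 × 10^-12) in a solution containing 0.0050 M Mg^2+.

Mg(OH)2(s) ⇌ Mg^2+(aq) + 2 OH^-(aq)
Ksp = [Mg^2+][OH^-]^2
Let s be the molar solubility in this solution. [Mg^2+] = 0.0050 + s ≈ 0.0050, [OH^-] = 2s (Ksp is small, so little additional dissolves).
Ksp ≈ 0.0050 × (2s)^2
s = 1.4 x 10^-5 M
Check: s = 1.4 × 10^-5 ≪ 0.0050, so the approximation is valid.

1.4e-5 M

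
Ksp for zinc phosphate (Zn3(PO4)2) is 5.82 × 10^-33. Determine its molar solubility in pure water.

Zn3(PO4)2(s) ⇌ 3 Zn^2+ + 2 PO4^3-
Ksp = [Zn^2+]^3[PO4^3-]^2
Let s = molar solubility. Then [Zn^2+] = 3s and [PO4^3-] = 2s.
So Ksp = (3s)^3 × (2s)^2 = 108s^5
s = (5.82 × 10^-33 / 108)^(1/5) = 1.40 × 10^-7 M

s = 1.40e-7 M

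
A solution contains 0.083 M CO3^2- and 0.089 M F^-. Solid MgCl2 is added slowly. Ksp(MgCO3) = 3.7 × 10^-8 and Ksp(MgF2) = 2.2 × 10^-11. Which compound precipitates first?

Precipitation of each salt starts when its ion product equals its Ksp.
For MgCO3: 3.7 × 10^-8 = 0.083 × [Mg^2+]  ⇒  [Mg^2+] = 4.5 × 10^-7 M.
For MgF2: 2.2 × 10^-11 = (0.089)^2 × [Mg^2+]  ⇒  [Mg^2+] = 2.8 x 10^-9 M.
The salt with the lower threshold [Mg^2+] precipitates first: MgF2.

MgF2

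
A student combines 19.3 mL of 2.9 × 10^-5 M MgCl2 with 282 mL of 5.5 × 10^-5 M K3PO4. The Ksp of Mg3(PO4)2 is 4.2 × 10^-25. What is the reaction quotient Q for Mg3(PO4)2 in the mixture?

Total volume = 19.3 + 282 = 301.3 mL.
[Mg^2+] = 2.9 × 10^-5 × (19.3/301.3) = 1.86 x 10^-6 M
[PO4^3-] = 5.5 x 10^-5 × (282/301.3) = 5.15 x 10^-5 M
Mg3(PO4)2(s) ⇌ 3 Mg^2+ + 2 PO4^3-, so Q = [Mg^2+]^3[PO4^3-]^2
Q = (1.86 × 10^-6)^3(5.15 × 10^-5)^2 = 1.7 x 10^-26
Q < Ksp, so no precipitate of Mg3(PO4)2 forms.

Q = 1.7e-26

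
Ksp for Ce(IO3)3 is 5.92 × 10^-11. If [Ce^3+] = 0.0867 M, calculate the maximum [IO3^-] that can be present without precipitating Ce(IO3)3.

Ce(IO3)3(s) ⇌ Ce^3+(aq) + 3 IO3^-(aq)
Ksp = [Ce^3+][IO3^-]^3
Precipitation begins when Q = Ksp. With [Ce^3+] = 0.0867 M:
5.92 × 10^-11 = (0.0867) × [IO3^-]^3
[IO3^-] = (5.92 × 10^-11 / 8.67 x 10^-2)^(1/3) = 8.81 x 10^-4 M

8.81e-4 M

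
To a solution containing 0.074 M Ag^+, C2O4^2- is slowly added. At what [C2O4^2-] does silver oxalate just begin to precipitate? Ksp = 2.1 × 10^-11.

Ag2C2O4(s) ⇌ 2 Ag^+(aq) + C2O4^2-(aq)
Ksp = [Ag^+]^2[C2O4^2-]
Precipitation begins when Q = Ksp. With [Ag^+] = 0.074 M:
2.1 × 10^-11 = (0.074)^2 × [C2O4^2-]
[C2O4^2-] = (2.1 × 10^-11 / 5.48 × 10^-3) = 3.8 × 10^-9 M

[C2O4^2-] ≈ 3.8 x 10^-9 M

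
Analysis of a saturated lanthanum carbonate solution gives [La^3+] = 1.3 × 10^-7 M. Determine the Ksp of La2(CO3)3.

La2(CO3)3(s) ⇌ 2 La^3+ + 3 CO3^2-
Stoichiometry gives [CO3^2-] = (3/2)[La^3+] = 1.95 x 10^-7 M.
Ksp = [La^3+]^2[CO3^2-]^3
Ksp = (1.3 × 10^-7)^2 × (1.95 x 10^-7)^3 = 1.3 × 10^-34

Ksp ≈ 1.3e-34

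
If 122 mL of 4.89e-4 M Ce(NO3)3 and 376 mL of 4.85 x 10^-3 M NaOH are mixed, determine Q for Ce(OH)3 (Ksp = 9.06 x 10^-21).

Total volume = 122 + 376 = 498 mL.
[Ce^3+] = 4.89 × 10^-4 × (122/498) = 1.198 × 10^-4 M
[OH^-] = 4.85 × 10^-3 × (376/498) = 3.662 × 10^-3 M
Ce(OH)3(s) ⇌ Ce^3+ + 3 OH^-, so Q = [Ce^3+][OH^-]^3
Q = (1.198 x 10^-4)(3.662 x 10^-3)^3 = 5.88 × 10^-12
Q > Ksp, so Ce(OH)3 will precipitate.

Q ≈ 5.88e-12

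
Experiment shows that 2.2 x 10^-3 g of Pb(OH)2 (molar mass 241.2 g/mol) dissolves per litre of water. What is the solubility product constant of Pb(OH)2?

3.0e-15

Molar solubility s = (2.2 x 10^-3 g/L) / (241.2 g/mol) = 9.12 x 10^-6 M.
Pb(OH)2(s) ⇌ Pb^2+ + 2 OH^-
For each mole of Pb(OH)2 that dissolves: [Pb^2+] = s, [OH^-] = 2s.
Ksp = [Pb^2+][OH^-]^2
Substituting: Ksp = s(2s)^2 = 4s^3
With s = 9.12 × 10^-6: Ksp = 3.0 × 10^-15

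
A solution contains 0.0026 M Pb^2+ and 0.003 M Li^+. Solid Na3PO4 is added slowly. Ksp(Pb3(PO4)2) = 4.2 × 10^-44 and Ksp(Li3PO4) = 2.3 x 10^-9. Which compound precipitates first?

Pb3(PO4)2

Each salt begins to precipitate when Q = Ksp, i.e. when [PO4^3-] reaches its threshold.
For Pb3(PO4)2: 4.2 × 10^-44 = (0.0026)^3 × [PO4^3-]^2  ⇒  [PO4^3-] = 1.5 × 10^-18 M.
For Li3PO4: 2.3 x 10^-9 = (0.003)^3 × [PO4^3-]  ⇒  [PO4^3-] = 8.5 × 10^-2 M.
The salt with the lower threshold [PO4^3-] precipitates first: Pb3(PO4)2.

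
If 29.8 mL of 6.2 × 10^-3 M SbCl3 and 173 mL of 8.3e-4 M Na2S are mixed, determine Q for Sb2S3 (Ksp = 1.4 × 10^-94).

Q = 2.9 x 10^-16

Total volume = 29.8 + 173 = 202.8 mL.
[Sb^3+] = 6.2 x 10^-3 × (29.8/202.8) = 9.11 x 10^-4 M
[S^2-] = 8.3 × 10^-4 × (173/202.8) = 7.08 × 10^-4 M
Sb2S3(s) ⇌ 2 Sb^3+ + 3 S^2-, so Q = [Sb^3+]^2[S^2-]^3
Q = (9.11 × 10^-4)^2(7.08 x 10^-4)^3 = 2.9 × 10^-16
Q > Ksp, so Sb2S3 will precipitate.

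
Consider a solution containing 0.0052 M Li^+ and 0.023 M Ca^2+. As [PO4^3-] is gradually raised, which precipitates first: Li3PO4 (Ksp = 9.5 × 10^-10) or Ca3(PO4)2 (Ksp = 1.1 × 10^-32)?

Ca3(PO4)2

Each salt begins to precipitate when Q = Ksp, i.e. when [PO4^3-] reaches its threshold.
For Li3PO4: 9.5 × 10^-10 = (0.0052)^3 × [PO4^3-]  ⇒  [PO4^3-] = 6.8 x 10^-3 M.
For Ca3(PO4)2: 1.1 × 10^-32 = (0.023)^3 × [PO4^3-]^2  ⇒  [PO4^3-] = 3.0 × 10^-14 M.
The salt with the lower threshold [PO4^3-] precipitates first: Ca3(PO4)2.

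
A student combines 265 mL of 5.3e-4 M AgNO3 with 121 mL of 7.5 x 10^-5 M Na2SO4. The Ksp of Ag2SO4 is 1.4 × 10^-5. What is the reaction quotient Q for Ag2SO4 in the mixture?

Total volume = 265 + 121 = 386 mL.
[Ag^+] = 5.3 x 10^-4 × (265/386) = 3.64 × 10^-4 M
[SO4^2-] = 7.5 × 10^-5 × (121/386) = 2.35 × 10^-5 M
Ag2SO4(s) ⇌ 2 Ag^+(aq) + SO4^2-(aq), so Q = [Ag^+]^2[SO4^2-]
Q = (3.64 × 10^-4)^2(2.35 × 10^-5) = 3.1 × 10^-12
Q < Ksp, so no precipitate of Ag2SO4 forms.

Q ≈ 3.1 x 10^-12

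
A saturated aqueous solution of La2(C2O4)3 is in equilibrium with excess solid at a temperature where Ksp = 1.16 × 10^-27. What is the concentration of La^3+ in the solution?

3.22e-6 M

La2(C2O4)3(s) ⇌ 2 La^3+(aq) + 3 C2O4^2-(aq)
Ksp = [La^3+]^2[C2O4^2-]^3
If s mol/L of La2(C2O4)3 dissolves, [La^3+] = 2s and [C2O4^2-] = 3s.
So Ksp = (2s)^2 × (3s)^3 = 108s^5
s = (1.16 × 10^-27 / 108)^(1/5) = 1.608 x 10^-6 M
[La^3+] = 2s = 3.22 × 10^-6 M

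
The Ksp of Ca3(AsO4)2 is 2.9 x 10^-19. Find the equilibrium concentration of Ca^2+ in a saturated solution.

Ca3(AsO4)2(s) ⇌ 3 Ca^2+(aq) + 2 AsO4^3-(aq)
Ksp = [Ca^2+]^3[AsO4^3-]^2
If s mol/L of Ca3(AsO4)2 dissolves, [Ca^2+] = 3s and [AsO4^3-] = 2s.
Substituting: Ksp = (3s)^3(2s)^2 = 108s^5
s = (2.9 x 10^-19 / 108)^(1/5) = 7.69 × 10^-5 M
[Ca^2+] = 3s = 2.3 × 10^-4 M

[Ca^2+] ≈ 2.3 x 10^-4 M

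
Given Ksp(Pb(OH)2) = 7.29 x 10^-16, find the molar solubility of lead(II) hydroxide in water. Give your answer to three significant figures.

Pb(OH)2(s) ⇌ Pb^2+(aq) + 2 OH^-(aq)
Ksp = [Pb^2+][OH^-]^2
With molar solubility s: [Pb^2+] = s, [OH^-] = 2s.
Ksp = s(2s)^2 = 4s^3
Solving, s = (7.29 x 10^-16/4)^(1/3) = 5.67 × 10^-6 M

5.67 x 10^-6 M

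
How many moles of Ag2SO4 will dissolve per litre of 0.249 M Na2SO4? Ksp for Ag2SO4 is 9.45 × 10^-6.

3.08e-3 M

Ag2SO4(s) <=> 2 Ag^+ + SO4^2-
Ksp = [Ag^+]^2[SO4^2-]
Let s = moles of Ag2SO4 that dissolve per litre. [Ag^+] = 2s, [SO4^2-] = 0.249 + s ≈ 0.249 (Ksp is small, so little additional dissolves).
Ksp ≈ (2s)^2 × 0.249
s = 3.08 × 10^-3 M
Check: s = 3.1 x 10^-3 ≪ 0.249, so the approximation is valid.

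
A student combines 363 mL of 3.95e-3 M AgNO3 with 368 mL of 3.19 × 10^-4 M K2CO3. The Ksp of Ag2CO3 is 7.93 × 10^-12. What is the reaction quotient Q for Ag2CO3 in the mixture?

Q = 6.18e-10

Total volume = 363 + 368 = 731 mL.
[Ag^+] = 3.95 × 10^-3 × (363/731) = 1.961 x 10^-3 M
[CO3^2-] = 3.19 × 10^-4 × (368/731) = 1.606 × 10^-4 M
Ag2CO3(s) <=> 2 Ag^+ + CO3^2-, so Q = [Ag^+]^2[CO3^2-]
Q = (1.961 x 10^-3)^2(1.606 × 10^-4) = 6.18 × 10^-10
Q > Ksp, so Ag2CO3 will precipitate.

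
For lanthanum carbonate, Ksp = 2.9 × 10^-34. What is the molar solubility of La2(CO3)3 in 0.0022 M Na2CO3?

La2(CO3)3(s) ⇌ 2 La^3+ + 3 CO3^2-
Ksp = [La^3+]^2[CO3^2-]^3
If s mol/L dissolves here, [La^3+] = 2s, [CO3^2-] = 0.0022 + 3s ≈ 0.0022 (Ksp is small, so little additional dissolves).
Ksp ≈ (2s)^2 × (0.0022)^3
s = 8.3 x 10^-14 M
Check: 3s = 2.5 x 10^-13 ≪ 0.0022, so the approximation is valid.

8.3e-14 M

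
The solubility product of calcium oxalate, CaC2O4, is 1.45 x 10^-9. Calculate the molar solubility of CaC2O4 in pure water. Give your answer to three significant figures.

CaC2O4(s) ⇌ Ca^2+ + C2O4^2-
Ksp = [Ca^2+][C2O4^2-]
For each mole of CaC2O4 that dissolves: [Ca^2+] = s, [C2O4^2-] = s.
Ksp = s × s = s^2
s = √(1.45 x 10^-9) = 3.81 × 10^-5 M

3.81 × 10^-5 M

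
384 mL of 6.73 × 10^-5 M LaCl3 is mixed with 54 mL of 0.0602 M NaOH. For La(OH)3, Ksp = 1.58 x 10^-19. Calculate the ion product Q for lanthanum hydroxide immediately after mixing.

Total volume = 384 + 54 = 438 mL.
[La^3+] = 6.73 x 10^-5 × (384/438) = 5.900 × 10^-5 M
[OH^-] = 6.02 × 10^-2 × (54/438) = 7.422 × 10^-3 M
La(OH)3(s) ⇌ La^3+(aq) + 3 OH^-(aq), so Q = [La^3+][OH^-]^3
Q = (5.900 x 10^-5)(7.422 × 10^-3)^3 = 2.41 × 10^-11
Q > Ksp, so La(OH)3 will precipitate.

Q ≈ 2.41e-11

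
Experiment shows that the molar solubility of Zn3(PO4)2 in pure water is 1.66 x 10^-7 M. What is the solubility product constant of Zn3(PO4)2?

Zn3(PO4)2(s) ⇌ 3 Zn^2+ + 2 PO4^3-
Let s = molar solubility. Then [Zn^2+] = 3s and [PO4^3-] = 2s.
Ksp = [Zn^2+]^3[PO4^3-]^2
Substituting: Ksp = (3s)^3(2s)^2 = 108s^5
With s = 1.66 × 10^-7: Ksp = 1.36 × 10^-32

Ksp ≈ 1.36 x 10^-32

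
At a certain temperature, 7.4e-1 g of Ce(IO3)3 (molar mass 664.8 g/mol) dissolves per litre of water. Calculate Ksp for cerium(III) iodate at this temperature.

4.1e-11

Molar solubility s = (7.4 x 10^-1 g/L) / (664.8 g/mol) = 1.11 × 10^-3 M.
Ce(IO3)3(s) <=> Ce^3+ + 3 IO3^-
Let s = molar solubility. Then [Ce^3+] = s and [IO3^-] = 3s.
Ksp = [Ce^3+][IO3^-]^3
Substituting: Ksp = s(3s)^3 = 27s^4
Ksp = 27 × (1.11 x 10^-3)^4 = 4.1 × 10^-11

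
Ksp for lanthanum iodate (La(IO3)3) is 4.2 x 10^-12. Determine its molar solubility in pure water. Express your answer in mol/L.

6.3e-4 M

La(IO3)3(s) <=> La^3+(aq) + 3 IO3^-(aq)
Ksp = [La^3+][IO3^-]^3
If s mol/L of La(IO3)3 dissolves, [La^3+] = s and [IO3^-] = 3s.
So Ksp = s × (3s)^3 = 27s^4
Solving, s = (4.2 x 10^-12/27)^(1/4) = 6.3 × 10^-4 M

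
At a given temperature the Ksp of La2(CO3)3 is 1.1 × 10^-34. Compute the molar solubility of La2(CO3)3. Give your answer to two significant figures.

6.3 × 10^-8 M

La2(CO3)3(s) ⇌ 2 La^3+ + 3 CO3^2-
Ksp = [La^3+]^2[CO3^2-]^3
For each mole of La2(CO3)3 that dissolves: [La^3+] = 2s, [CO3^2-] = 3s.
So Ksp = (2s)^2 × (3s)^3 = 108s^5
Solving, s = (1.1 × 10^-34/108)^(1/5) = 6.3 × 10^-8 M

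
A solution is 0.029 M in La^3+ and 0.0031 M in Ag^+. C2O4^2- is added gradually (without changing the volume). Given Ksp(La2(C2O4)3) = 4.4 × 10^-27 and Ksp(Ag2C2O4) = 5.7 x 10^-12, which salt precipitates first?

La2(C2O4)3

Each salt begins to precipitate when Q = Ksp, i.e. when [C2O4^2-] reaches its threshold.
For La2(C2O4)3: 4.4 × 10^-27 = (0.029)^2 × [C2O4^2-]^3  ⇒  [C2O4^2-] = 1.7 × 10^-8 M.
For Ag2C2O4: 5.7 x 10^-12 = (0.0031)^2 × [C2O4^2-]  ⇒  [C2O4^2-] = 5.9 × 10^-7 M.
The salt with the lower threshold [C2O4^2-] precipitates first: La2(C2O4)3.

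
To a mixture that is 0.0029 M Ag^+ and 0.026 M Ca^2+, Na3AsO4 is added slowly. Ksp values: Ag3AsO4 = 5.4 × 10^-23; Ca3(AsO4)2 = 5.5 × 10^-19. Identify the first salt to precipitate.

Ag3AsO4

Each salt begins to precipitate when Q = Ksp, i.e. when [AsO4^3-] reaches its threshold.
For Ag3AsO4: 5.4 × 10^-23 = (0.0029)^3 × [AsO4^3-]  ⇒  [AsO4^3-] = 2.2 × 10^-15 M.
For Ca3(AsO4)2: 5.5 × 10^-19 = (0.026)^3 × [AsO4^3-]^2  ⇒  [AsO4^3-] = 1.8 x 10^-7 M.
The salt with the lower threshold [AsO4^3-] precipitates first: Ag3AsO4.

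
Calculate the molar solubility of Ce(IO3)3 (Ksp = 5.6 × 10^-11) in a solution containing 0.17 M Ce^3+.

s = 2.3e-4 M

Ce(IO3)3(s) <=> Ce^3+ + 3 IO3^-
Ksp = [Ce^3+][IO3^-]^3
Let s be the molar solubility in this solution. [Ce^3+] = 0.17 + s ≈ 0.17, [IO3^-] = 3s (Ksp is small, so little additional dissolves).
Ksp ≈ 0.17 × (3s)^3
s = 2.3 × 10^-4 M
Check: s = 2.3 × 10^-4 ≪ 0.17, so the approximation is valid.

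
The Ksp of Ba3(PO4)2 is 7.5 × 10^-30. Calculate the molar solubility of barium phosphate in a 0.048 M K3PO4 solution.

Ba3(PO4)2(s) ⇌ 3 Ba^2+(aq) + 2 PO4^3-(aq)
Ksp = [Ba^2+]^3[PO4^3-]^2
If s mol/L dissolves here, [Ba^2+] = 3s, [PO4^3-] = 0.048 + 2s ≈ 0.048 (common-ion effect: PO4^3- is already 0.048 M).
Ksp ≈ (3s)^3 × (0.048)^2
s = 4.9 × 10^-10 M
Check: 2s = 9.9 × 10^-10 ≪ 0.048, so the approximation is valid.

4.9 × 10^-10 M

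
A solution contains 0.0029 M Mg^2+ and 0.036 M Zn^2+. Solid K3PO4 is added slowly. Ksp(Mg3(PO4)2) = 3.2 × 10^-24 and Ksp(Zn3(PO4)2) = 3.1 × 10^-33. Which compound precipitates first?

Each salt begins to precipitate when Q = Ksp, i.e. when [PO4^3-] reaches its threshold.
For Mg3(PO4)2: 3.2 × 10^-24 = (0.0029)^3 × [PO4^3-]^2  ⇒  [PO4^3-] = 1.1 x 10^-8 M.
For Zn3(PO4)2: 3.1 × 10^-33 = (0.036)^3 × [PO4^3-]^2  ⇒  [PO4^3-] = 8.2 x 10^-15 M.
The salt with the lower threshold [PO4^3-] precipitates first: Zn3(PO4)2.

Zn3(PO4)2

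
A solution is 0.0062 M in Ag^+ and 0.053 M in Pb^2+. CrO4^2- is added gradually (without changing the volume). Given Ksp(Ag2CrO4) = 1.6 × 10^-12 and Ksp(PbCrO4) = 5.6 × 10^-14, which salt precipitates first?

PbCrO4

Precipitation of each salt starts when its ion product equals its Ksp.
For Ag2CrO4: 1.6 × 10^-12 = (0.0062)^2 × [CrO4^2-]  ⇒  [CrO4^2-] = 4.2 x 10^-8 M.
For PbCrO4: 5.6 × 10^-14 = 0.053 × [CrO4^2-]  ⇒  [CrO4^2-] = 1.1 x 10^-12 M.
The salt with the lower threshold [CrO4^2-] precipitates first: PbCrO4.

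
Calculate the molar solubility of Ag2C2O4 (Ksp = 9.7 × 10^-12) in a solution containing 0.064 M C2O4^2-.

s ≈ 6.2 x 10^-6 M

Ag2C2O4(s) ⇌ 2 Ag^+(aq) + C2O4^2-(aq)
Ksp = [Ag^+]^2[C2O4^2-]
Let s be the molar solubility in this solution. [Ag^+] = 2s, [C2O4^2-] = 0.064 + s ≈ 0.064 (since the C2O4^2- already present dominates).
Ksp ≈ (2s)^2 × 0.064
s = 6.2 × 10^-6 M
Check: s = 6.2 × 10^-6 ≪ 0.064, so the approximation is valid.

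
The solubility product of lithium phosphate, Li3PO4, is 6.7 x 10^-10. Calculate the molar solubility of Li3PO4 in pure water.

2.2e-3 M

Li3PO4(s) ⇌ 3 Li^+(aq) + PO4^3-(aq)
Ksp = [Li^+]^3[PO4^3-]
If s mol/L of Li3PO4 dissolves, [Li^+] = 3s and [PO4^3-] = s.
Substituting: Ksp = (3s)^3s = 27s^4
s^4 = 6.7 x 10^-10 / 27, so s = 2.2 × 10^-3 M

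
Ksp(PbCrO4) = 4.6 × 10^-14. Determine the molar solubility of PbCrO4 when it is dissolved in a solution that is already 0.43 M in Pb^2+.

PbCrO4(s) ⇌ Pb^2+(aq) + CrO4^2-(aq)
Ksp = [Pb^2+][CrO4^2-]
Let s = moles of PbCrO4 that dissolve per litre. [Pb^2+] = 0.43 + s ≈ 0.43, [CrO4^2-] = s (since the Pb^2+ already present dominates).
Ksp ≈ 0.43 × s
s = 1.1 × 10^-13 M
Check: s = 1.1 × 10^-13 ≪ 0.43, so the approximation is valid.

s = 1.1 x 10^-13 M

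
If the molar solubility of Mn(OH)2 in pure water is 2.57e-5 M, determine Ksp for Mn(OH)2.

Mn(OH)2(s) <=> Mn^2+ + 2 OH^-
With molar solubility s: [Mn^2+] = s, [OH^-] = 2s.
Ksp = [Mn^2+][OH^-]^2
Ksp = s(2s)^2 = 4s^3
Ksp = 4 × (2.57 × 10^-5)^3 = 6.79 x 10^-14

6.79 x 10^-14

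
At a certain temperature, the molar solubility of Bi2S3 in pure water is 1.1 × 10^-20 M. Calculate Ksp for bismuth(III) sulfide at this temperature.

1.7 × 10^-98

Bi2S3(s) ⇌ 2 Bi^3+(aq) + 3 S^2-(aq)
Let s = molar solubility. Then [Bi^3+] = 2s and [S^2-] = 3s.
Ksp = [Bi^3+]^2[S^2-]^3
Ksp = (2s)^2(3s)^3 = 108s^5
With s = 1.1 x 10^-20: Ksp = 1.7 × 10^-98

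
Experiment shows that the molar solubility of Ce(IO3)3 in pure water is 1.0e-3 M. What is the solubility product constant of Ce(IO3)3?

Ksp = 2.7 × 10^-11

Ce(IO3)3(s) <=> Ce^3+ + 3 IO3^-
For each mole of Ce(IO3)3 that dissolves: [Ce^3+] = s, [IO3^-] = 3s.
Ksp = [Ce^3+][IO3^-]^3
Substituting: Ksp = s(3s)^3 = 27s^4
With s = 1.0 x 10^-3: Ksp = 2.7 × 10^-11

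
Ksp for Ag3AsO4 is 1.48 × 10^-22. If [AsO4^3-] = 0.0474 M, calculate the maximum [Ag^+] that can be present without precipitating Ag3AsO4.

[Ag^+] = 1.46 x 10^-7 M

Ag3AsO4(s) ⇌ 3 Ag^+ + AsO4^3-
Ksp = [Ag^+]^3[AsO4^3-]
Precipitation begins when Q = Ksp. With [AsO4^3-] = 0.0474 M:
1.48 × 10^-22 = (0.0474) × [Ag^+]^3
[Ag^+] = (1.48 × 10^-22 / 4.74 x 10^-2)^(1/3) = 1.46 × 10^-7 M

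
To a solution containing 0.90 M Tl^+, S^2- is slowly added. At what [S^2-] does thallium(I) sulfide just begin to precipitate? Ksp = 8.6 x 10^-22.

Tl2S(s) ⇌ 2 Tl^+ + S^2-
Ksp = [Tl^+]^2[S^2-]
Precipitation begins when Q = Ksp. With [Tl^+] = 0.90 M:
8.6 x 10^-22 = (0.90)^2 × [S^2-]
[S^2-] = (8.6 x 10^-22 / 8.10 x 10^-1) = 1.1 × 10^-21 M

[S^2-] ≈ 1.1 × 10^-21 M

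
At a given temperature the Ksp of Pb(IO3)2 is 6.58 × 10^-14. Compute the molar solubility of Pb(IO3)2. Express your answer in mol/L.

Pb(IO3)2(s) ⇌ Pb^2+ + 2 IO3^-
Ksp = [Pb^2+][IO3^-]^2
Let s = molar solubility. Then [Pb^2+] = s and [IO3^-] = 2s.
So Ksp = s × (2s)^2 = 4s^3
s^3 = 6.58 × 10^-14 / 4, so s = 2.54 × 10^-5 M

s = 2.54e-5 M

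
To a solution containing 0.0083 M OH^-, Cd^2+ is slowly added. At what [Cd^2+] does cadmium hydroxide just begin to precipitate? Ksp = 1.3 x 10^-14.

1.9 × 10^-10 M

Cd(OH)2(s) <=> Cd^2+ + 2 OH^-
Ksp = [Cd^2+][OH^-]^2
Precipitation begins when Q = Ksp. With [OH^-] = 0.0083 M:
1.3 x 10^-14 = (0.0083)^2 × [Cd^2+]
[Cd^2+] = (1.3 x 10^-14 / 6.89 x 10^-5) = 1.9 x 10^-10 M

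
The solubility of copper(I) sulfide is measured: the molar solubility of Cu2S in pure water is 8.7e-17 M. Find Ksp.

Ksp = 2.6 x 10^-48

Cu2S(s) ⇌ 2 Cu^+(aq) + S^2-(aq)
With molar solubility s: [Cu^+] = 2s, [S^2-] = s.
Ksp = [Cu^+]^2[S^2-]
Substituting: Ksp = (2s)^2s = 4s^3
With s = 8.7 x 10^-17: Ksp = 2.6 × 10^-48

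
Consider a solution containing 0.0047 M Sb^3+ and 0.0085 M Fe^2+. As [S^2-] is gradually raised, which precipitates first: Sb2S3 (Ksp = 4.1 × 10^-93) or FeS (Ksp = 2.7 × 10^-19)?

Precipitation of each salt starts when its ion product equals its Ksp.
For Sb2S3: 4.1 × 10^-93 = (0.0047)^2 × [S^2-]^3  ⇒  [S^2-] = 5.7 x 10^-30 M.
For FeS: 2.7 × 10^-19 = 0.0085 × [S^2-]  ⇒  [S^2-] = 3.2 × 10^-17 M.
The salt with the lower threshold [S^2-] precipitates first: Sb2S3.

Sb2S3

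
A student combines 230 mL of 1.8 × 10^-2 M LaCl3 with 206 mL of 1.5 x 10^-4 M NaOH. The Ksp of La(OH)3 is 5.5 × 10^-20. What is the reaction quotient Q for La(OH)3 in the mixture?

Total volume = 230 + 206 = 436 mL.
[La^3+] = 1.8 × 10^-2 × (230/436) = 9.50 x 10^-3 M
[OH^-] = 1.5 x 10^-4 × (206/436) = 7.09 × 10^-5 M
La(OH)3(s) ⇌ La^3+ + 3 OH^-, so Q = [La^3+][OH^-]^3
Q = (9.50 × 10^-3)(7.09 x 10^-5)^3 = 3.4 × 10^-15
Q > Ksp, so La(OH)3 will precipitate.

Q = 3.4 × 10^-15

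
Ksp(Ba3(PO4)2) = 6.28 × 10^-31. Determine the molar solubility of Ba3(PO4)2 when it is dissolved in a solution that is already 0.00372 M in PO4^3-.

Ba3(PO4)2(s) ⇌ 3 Ba^2+(aq) + 2 PO4^3-(aq)
Ksp = [Ba^2+]^3[PO4^3-]^2
Let s = moles of Ba3(PO4)2 that dissolve per litre. [Ba^2+] = 3s, [PO4^3-] = 0.00372 + 2s ≈ 0.00372 (since the PO4^3- already present dominates).
Ksp ≈ (3s)^3 × (0.00372)^2
s = 1.19 × 10^-9 M
Check: 2s = 2.4 × 10^-9 ≪ 0.00372, so the approximation is valid.

s ≈ 1.19 × 10^-9 M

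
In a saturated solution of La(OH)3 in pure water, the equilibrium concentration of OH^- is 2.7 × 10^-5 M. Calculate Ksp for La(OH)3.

Ksp = 1.8 × 10^-19

La(OH)3(s) ⇌ La^3+(aq) + 3 OH^-(aq)
Stoichiometry gives [La^3+] = (1/3)[OH^-] = 9.00 × 10^-6 M.
Ksp = [La^3+][OH^-]^3
Ksp = 9.00 × 10^-6 × (2.7 × 10^-5)^3 = 1.8 × 10^-19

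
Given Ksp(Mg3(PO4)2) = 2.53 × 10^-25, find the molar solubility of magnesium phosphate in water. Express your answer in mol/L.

4.72 x 10^-6 M

Mg3(PO4)2(s) ⇌ 3 Mg^2+(aq) + 2 PO4^3-(aq)
Ksp = [Mg^2+]^3[PO4^3-]^2
With molar solubility s: [Mg^2+] = 3s, [PO4^3-] = 2s.
Ksp = (3s)^3(2s)^2 = 108s^5
s^5 = 2.53 × 10^-25 / 108, so s = 4.72 × 10^-6 M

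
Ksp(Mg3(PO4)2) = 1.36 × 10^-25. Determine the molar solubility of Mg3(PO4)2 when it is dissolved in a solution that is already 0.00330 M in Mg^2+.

Mg3(PO4)2(s) ⇌ 3 Mg^2+(aq) + 2 PO4^3-(aq)
Ksp = [Mg^2+]^3[PO4^3-]^2
If s mol/L dissolves here, [Mg^2+] = 0.00330 + 3s ≈ 0.00330, [PO4^3-] = 2s (since the Mg^2+ already present dominates).
Ksp ≈ (0.00330)^3 × (2s)^2
s = 9.73 × 10^-10 M
Check: 3s = 2.9 × 10^-9 ≪ 0.00330, so the approximation is valid.

s ≈ 9.73 × 10^-10 M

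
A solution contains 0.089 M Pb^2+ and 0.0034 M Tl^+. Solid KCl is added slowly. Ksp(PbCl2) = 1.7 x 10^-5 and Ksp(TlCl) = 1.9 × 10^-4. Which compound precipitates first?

PbCl2

Each salt begins to precipitate when Q = Ksp, i.e. when [Cl^-] reaches its threshold.
For PbCl2: 1.7 x 10^-5 = 0.089 × [Cl^-]^2  ⇒  [Cl^-] = 1.4 x 10^-2 M.
For TlCl: 1.9 × 10^-4 = 0.0034 × [Cl^-]  ⇒  [Cl^-] = 5.6 × 10^-2 M.
The salt with the lower threshold [Cl^-] precipitates first: PbCl2.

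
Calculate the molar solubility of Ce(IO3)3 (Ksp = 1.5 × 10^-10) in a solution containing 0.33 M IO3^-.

s ≈ 4.2 x 10^-9 M

Ce(IO3)3(s) ⇌ Ce^3+(aq) + 3 IO3^-(aq)
Ksp = [Ce^3+][IO3^-]^3
Let s be the molar solubility in this solution. [Ce^3+] = s, [IO3^-] = 0.33 + 3s ≈ 0.33 (since the IO3^- already present dominates).
Ksp ≈ s × (0.33)^3
s = 4.2 x 10^-9 M
Check: 3s = 1.3 × 10^-8 ≪ 0.33, so the approximation is valid.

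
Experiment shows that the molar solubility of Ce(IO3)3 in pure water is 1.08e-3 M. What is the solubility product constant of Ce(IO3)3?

Ce(IO3)3(s) <=> Ce^3+(aq) + 3 IO3^-(aq)
For each mole of Ce(IO3)3 that dissolves: [Ce^3+] = s, [IO3^-] = 3s.
Ksp = [Ce^3+][IO3^-]^3
So Ksp = s × (3s)^3 = 27s^4
Ksp = 27 × (1.08 × 10^-3)^4 = 3.67 × 10^-11

3.67e-11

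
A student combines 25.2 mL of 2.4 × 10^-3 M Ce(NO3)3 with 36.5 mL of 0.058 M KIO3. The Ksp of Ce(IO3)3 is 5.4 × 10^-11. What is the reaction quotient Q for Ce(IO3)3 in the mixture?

Total volume = 25.2 + 36.5 = 61.7 mL.
[Ce^3+] = 2.4 x 10^-3 × (25.2/61.7) = 9.80 × 10^-4 M
[IO3^-] = 5.8 x 10^-2 × (36.5/61.7) = 3.43 × 10^-2 M
Ce(IO3)3(s) <=> Ce^3+(aq) + 3 IO3^-(aq), so Q = [Ce^3+][IO3^-]^3
Q = (9.80 × 10^-4)(3.43 x 10^-2)^3 = 4.0 x 10^-8
Q > Ksp, so Ce(IO3)3 will precipitate.

Q = 4.0e-8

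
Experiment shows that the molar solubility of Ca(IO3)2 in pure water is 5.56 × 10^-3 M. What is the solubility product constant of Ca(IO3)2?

Ca(IO3)2(s) ⇌ Ca^2+(aq) + 2 IO3^-(aq)
For each mole of Ca(IO3)2 that dissolves: [Ca^2+] = s, [IO3^-] = 2s.
Ksp = [Ca^2+][IO3^-]^2
Substituting: Ksp = s(2s)^2 = 4s^3
Ksp = 4 × (5.56 × 10^-3)^3 = 6.88 x 10^-7

6.88 × 10^-7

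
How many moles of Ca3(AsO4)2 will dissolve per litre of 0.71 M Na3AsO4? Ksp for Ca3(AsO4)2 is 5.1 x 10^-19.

s ≈ 3.3 x 10^-7 M

Ca3(AsO4)2(s) ⇌ 3 Ca^2+(aq) + 2 AsO4^3-(aq)
Ksp = [Ca^2+]^3[AsO4^3-]^2
Let s = moles of Ca3(AsO4)2 that dissolve per litre. [Ca^2+] = 3s, [AsO4^3-] = 0.71 + 2s ≈ 0.71 (since AsO4^3- from Na3AsO4 dominates).
Ksp ≈ (3s)^3 × (0.71)^2
s = 3.3 × 10^-7 M
Check: 2s = 6.7 × 10^-7 ≪ 0.71, so the approximation is valid.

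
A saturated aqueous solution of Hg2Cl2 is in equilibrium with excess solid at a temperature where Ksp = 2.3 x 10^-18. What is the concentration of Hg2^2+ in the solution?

8.3e-7 M

Hg2Cl2(s) ⇌ Hg2^2+(aq) + 2 Cl^-(aq)
Ksp = [Hg2^2+][Cl^-]^2
For each mole of Hg2Cl2 that dissolves: [Hg2^2+] = s, [Cl^-] = 2s.
Substituting: Ksp = s(2s)^2 = 4s^3
Solving, s = (2.3 x 10^-18/4)^(1/3) = 8.32 × 10^-7 M
[Hg2^2+] = s = 8.3 × 10^-7 M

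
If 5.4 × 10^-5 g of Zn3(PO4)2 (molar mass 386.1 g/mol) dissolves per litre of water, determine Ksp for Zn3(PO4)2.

5.8 x 10^-33

Molar solubility s = (5.4 × 10^-5 g/L) / (386.1 g/mol) = 1.40 x 10^-7 M.
Zn3(PO4)2(s) ⇌ 3 Zn^2+(aq) + 2 PO4^3-(aq)
For each mole of Zn3(PO4)2 that dissolves: [Zn^2+] = 3s, [PO4^3-] = 2s.
Ksp = [Zn^2+]^3[PO4^3-]^2
Substituting: Ksp = (3s)^3(2s)^2 = 108s^5
With s = 1.40 × 10^-7: Ksp = 5.8 × 10^-33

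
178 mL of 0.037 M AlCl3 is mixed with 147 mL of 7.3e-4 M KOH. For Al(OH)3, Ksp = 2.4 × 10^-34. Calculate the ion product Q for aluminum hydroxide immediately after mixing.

Total volume = 178 + 147 = 325 mL.
[Al^3+] = 3.7 × 10^-2 × (178/325) = 2.03 × 10^-2 M
[OH^-] = 7.3 x 10^-4 × (147/325) = 3.30 × 10^-4 M
Al(OH)3(s) ⇌ Al^3+ + 3 OH^-, so Q = [Al^3+][OH^-]^3
Q = (2.03 × 10^-2)(3.30 × 10^-4)^3 = 7.3 x 10^-13
Q > Ksp, so Al(OH)3 will precipitate.

Q ≈ 7.3e-13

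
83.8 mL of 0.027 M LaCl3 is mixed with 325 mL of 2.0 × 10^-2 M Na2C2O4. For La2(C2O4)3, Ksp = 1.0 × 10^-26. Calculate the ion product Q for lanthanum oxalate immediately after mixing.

Total volume = 83.8 + 325 = 408.8 mL.
[La^3+] = 2.7 × 10^-2 × (83.8/408.8) = 5.53 × 10^-3 M
[C2O4^2-] = 2.0 × 10^-2 × (325/408.8) = 1.59 × 10^-2 M
La2(C2O4)3(s) <=> 2 La^3+ + 3 C2O4^2-, so Q = [La^3+]^2[C2O4^2-]^3
Q = (5.53 × 10^-3)^2(1.59 x 10^-2)^3 = 1.2 × 10^-10
Q > Ksp, so La2(C2O4)3 will precipitate.

Q ≈ 1.2 x 10^-10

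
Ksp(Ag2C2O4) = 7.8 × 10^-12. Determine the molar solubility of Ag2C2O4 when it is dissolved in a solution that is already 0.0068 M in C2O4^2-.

Ag2C2O4(s) ⇌ 2 Ag^+ + C2O4^2-
Ksp = [Ag^+]^2[C2O4^2-]
If s mol/L dissolves here, [Ag^+] = 2s, [C2O4^2-] = 0.0068 + s ≈ 0.0068 (since the C2O4^2- already present dominates).
Ksp ≈ (2s)^2 × 0.0068
s = 1.7 × 10^-5 M
Check: s = 1.7 × 10^-5 ≪ 0.0068, so the approximation is valid.

s ≈ 1.7 × 10^-5 M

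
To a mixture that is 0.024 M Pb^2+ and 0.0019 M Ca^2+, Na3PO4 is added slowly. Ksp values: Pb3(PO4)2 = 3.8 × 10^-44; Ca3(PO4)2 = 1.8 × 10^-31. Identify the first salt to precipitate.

Each salt begins to precipitate when Q = Ksp, i.e. when [PO4^3-] reaches its threshold.
For Pb3(PO4)2: 3.8 × 10^-44 = (0.024)^3 × [PO4^3-]^2  ⇒  [PO4^3-] = 5.2 x 10^-20 M.
For Ca3(PO4)2: 1.8 × 10^-31 = (0.0019)^3 × [PO4^3-]^2  ⇒  [PO4^3-] = 5.1 × 10^-12 M.
The salt with the lower threshold [PO4^3-] precipitates first: Pb3(PO4)2.

Pb3(PO4)2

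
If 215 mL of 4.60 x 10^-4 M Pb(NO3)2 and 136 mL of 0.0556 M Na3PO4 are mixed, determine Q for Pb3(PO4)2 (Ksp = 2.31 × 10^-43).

Total volume = 215 + 136 = 351 mL.
[Pb^2+] = 4.60 × 10^-4 × (215/351) = 2.818 x 10^-4 M
[PO4^3-] = 5.56 x 10^-2 × (136/351) = 2.154 × 10^-2 M
Pb3(PO4)2(s) <=> 3 Pb^2+ + 2 PO4^3-, so Q = [Pb^2+]^3[PO4^3-]^2
Q = (2.818 × 10^-4)^3(2.154 × 10^-2)^2 = 1.04 × 10^-14
Q > Ksp, so Pb3(PO4)2 will precipitate.

1.04e-14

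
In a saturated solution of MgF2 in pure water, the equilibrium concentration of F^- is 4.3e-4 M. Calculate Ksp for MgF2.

MgF2(s) <=> Mg^2+ + 2 F^-
Stoichiometry gives [Mg^2+] = (1/2)[F^-] = 2.15 × 10^-4 M.
Ksp = [Mg^2+][F^-]^2
Ksp = 2.15 × 10^-4 × (4.3 × 10^-4)^2 = 4.0 x 10^-11

4.0 × 10^-11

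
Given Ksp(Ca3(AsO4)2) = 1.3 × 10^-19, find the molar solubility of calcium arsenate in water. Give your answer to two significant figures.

6.5e-5 M

Ca3(AsO4)2(s) <=> 3 Ca^2+(aq) + 2 AsO4^3-(aq)
Ksp = [Ca^2+]^3[AsO4^3-]^2
With molar solubility s: [Ca^2+] = 3s, [AsO4^3-] = 2s.
Ksp = (3s)^3(2s)^2 = 108s^5
s^5 = 1.3 × 10^-19 / 108, so s = 6.5 x 10^-5 M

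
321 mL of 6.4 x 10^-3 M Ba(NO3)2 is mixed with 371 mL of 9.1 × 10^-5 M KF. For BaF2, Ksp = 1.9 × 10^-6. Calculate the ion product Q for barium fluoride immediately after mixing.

Q ≈ 7.1 x 10^-12

Total volume = 321 + 371 = 692 mL.
[Ba^2+] = 6.4 x 10^-3 × (321/692) = 2.97 × 10^-3 M
[F^-] = 9.1 × 10^-5 × (371/692) = 4.88 × 10^-5 M
BaF2(s) ⇌ Ba^2+ + 2 F^-, so Q = [Ba^2+][F^-]^2
Q = (2.97 × 10^-3)(4.88 × 10^-5)^2 = 7.1 × 10^-12
Q < Ksp, so no precipitate of BaF2 forms.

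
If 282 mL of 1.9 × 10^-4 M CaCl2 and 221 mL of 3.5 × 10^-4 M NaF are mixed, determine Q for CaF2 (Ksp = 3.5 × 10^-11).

Total volume = 282 + 221 = 503 mL.
[Ca^2+] = 1.9 x 10^-4 × (282/503) = 1.07 × 10^-4 M
[F^-] = 3.5 × 10^-4 × (221/503) = 1.54 × 10^-4 M
CaF2(s) ⇌ Ca^2+(aq) + 2 F^-(aq), so Q = [Ca^2+][F^-]^2
Q = (1.07 × 10^-4)(1.54 × 10^-4)^2 = 2.5 × 10^-12
Q < Ksp, so no precipitate of CaF2 forms.

Q = 2.5e-12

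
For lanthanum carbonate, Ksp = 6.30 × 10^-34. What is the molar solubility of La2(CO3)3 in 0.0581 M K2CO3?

La2(CO3)3(s) ⇌ 2 La^3+(aq) + 3 CO3^2-(aq)
Ksp = [La^3+]^2[CO3^2-]^3
If s mol/L dissolves here, [La^3+] = 2s, [CO3^2-] = 0.0581 + 3s ≈ 0.0581 (since CO3^2- from K2CO3 dominates).
Ksp ≈ (2s)^2 × (0.0581)^3
s = 8.96 × 10^-16 M
Check: 3s = 2.7 × 10^-15 ≪ 0.0581, so the approximation is valid.

s = 8.96 x 10^-16 M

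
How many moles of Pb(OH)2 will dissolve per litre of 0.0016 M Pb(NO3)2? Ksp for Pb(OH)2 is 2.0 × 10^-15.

5.6e-7 M

Pb(OH)2(s) <=> Pb^2+(aq) + 2 OH^-(aq)
Ksp = [Pb^2+][OH^-]^2
If s mol/L dissolves here, [Pb^2+] = 0.0016 + s ≈ 0.0016, [OH^-] = 2s (since Pb^2+ from Pb(NO3)2 dominates).
Ksp ≈ 0.0016 × (2s)^2
s = 5.6 × 10^-7 M
Check: s = 5.6 × 10^-7 ≪ 0.0016, so the approximation is valid.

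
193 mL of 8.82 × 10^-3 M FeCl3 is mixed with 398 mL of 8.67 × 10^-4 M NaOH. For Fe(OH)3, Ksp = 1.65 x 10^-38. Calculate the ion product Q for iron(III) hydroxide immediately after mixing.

Total volume = 193 + 398 = 591 mL.
[Fe^3+] = 8.82 × 10^-3 × (193/591) = 2.880 × 10^-3 M
[OH^-] = 8.67 x 10^-4 × (398/591) = 5.839 × 10^-4 M
Fe(OH)3(s) ⇌ Fe^3+ + 3 OH^-, so Q = [Fe^3+][OH^-]^3
Q = (2.880 × 10^-3)(5.839 × 10^-4)^3 = 5.73 × 10^-13
Q > Ksp, so Fe(OH)3 will precipitate.

5.73e-13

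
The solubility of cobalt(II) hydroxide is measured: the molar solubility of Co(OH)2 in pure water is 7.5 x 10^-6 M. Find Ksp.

Ksp = 1.7e-15

Co(OH)2(s) <=> Co^2+(aq) + 2 OH^-(aq)
With molar solubility s: [Co^2+] = s, [OH^-] = 2s.
Ksp = [Co^2+][OH^-]^2
Ksp = s(2s)^2 = 4s^3
With s = 7.5 x 10^-6: Ksp = 1.7 × 10^-15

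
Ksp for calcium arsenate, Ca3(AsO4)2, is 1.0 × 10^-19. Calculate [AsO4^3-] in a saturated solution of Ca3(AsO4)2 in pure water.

[AsO4^3-] = 1.2 x 10^-4 M

Ca3(AsO4)2(s) ⇌ 3 Ca^2+ + 2 AsO4^3-
Ksp = [Ca^2+]^3[AsO4^3-]^2
With molar solubility s: [Ca^2+] = 3s, [AsO4^3-] = 2s.
Substituting: Ksp = (3s)^3(2s)^2 = 108s^5
Solving, s = (1.0 × 10^-19/108)^(1/5) = 6.21 x 10^-5 M
[AsO4^3-] = 2s = 1.2 x 10^-4 M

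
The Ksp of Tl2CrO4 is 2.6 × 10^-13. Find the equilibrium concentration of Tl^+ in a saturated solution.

8.0e-5 M

Tl2CrO4(s) <=> 2 Tl^+ + CrO4^2-
Ksp = [Tl^+]^2[CrO4^2-]
If s mol/L of Tl2CrO4 dissolves, [Tl^+] = 2s and [CrO4^2-] = s.
So Ksp = (2s)^2 × s = 4s^3
s = (2.6 × 10^-13 / 4)^(1/3) = 4.02 × 10^-5 M
[Tl^+] = 2s = 8.0 × 10^-5 M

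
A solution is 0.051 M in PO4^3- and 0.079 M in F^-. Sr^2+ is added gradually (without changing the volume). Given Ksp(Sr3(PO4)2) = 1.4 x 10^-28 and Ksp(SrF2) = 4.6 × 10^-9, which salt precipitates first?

Each salt begins to precipitate when Q = Ksp, i.e. when [Sr^2+] reaches its threshold.
For Sr3(PO4)2: 1.4 x 10^-28 = (0.051)^2 × [Sr^2+]^3  ⇒  [Sr^2+] = 3.8 x 10^-9 M.
For SrF2: 4.6 × 10^-9 = (0.079)^2 × [Sr^2+]  ⇒  [Sr^2+] = 7.4 × 10^-7 M.
The salt with the lower threshold [Sr^2+] precipitates first: Sr3(PO4)2.

Sr3(PO4)2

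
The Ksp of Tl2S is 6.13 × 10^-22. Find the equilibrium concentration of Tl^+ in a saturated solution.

[Tl^+] = 1.07 × 10^-7 M

Tl2S(s) <=> 2 Tl^+(aq) + S^2-(aq)
Ksp = [Tl^+]^2[S^2-]
If s mol/L of Tl2S dissolves, [Tl^+] = 2s and [S^2-] = s.
Ksp = (2s)^2s = 4s^3
s^3 = 6.13 × 10^-22 / 4, so s = 5.351 × 10^-8 M
[Tl^+] = 2s = 1.07 x 10^-7 M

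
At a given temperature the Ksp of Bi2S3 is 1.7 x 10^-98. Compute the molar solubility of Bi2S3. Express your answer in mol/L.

Bi2S3(s) ⇌ 2 Bi^3+(aq) + 3 S^2-(aq)
Ksp = [Bi^3+]^2[S^2-]^3
With molar solubility s: [Bi^3+] = 2s, [S^2-] = 3s.
Ksp = (2s)^2(3s)^3 = 108s^5
Solving, s = (1.7 x 10^-98/108)^(1/5) = 1.1 × 10^-20 M

s ≈ 1.1e-20 M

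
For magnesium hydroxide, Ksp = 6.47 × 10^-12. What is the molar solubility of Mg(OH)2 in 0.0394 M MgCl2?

6.41 × 10^-6 M

Mg(OH)2(s) <=> Mg^2+ + 2 OH^-
Ksp = [Mg^2+][OH^-]^2
Let s be the molar solubility in this solution. [Mg^2+] = 0.0394 + s ≈ 0.0394, [OH^-] = 2s (Ksp is small, so little additional dissolves).
Ksp ≈ 0.0394 × (2s)^2
s = 6.41 × 10^-6 M
Check: s = 6.4 x 10^-6 ≪ 0.0394, so the approximation is valid.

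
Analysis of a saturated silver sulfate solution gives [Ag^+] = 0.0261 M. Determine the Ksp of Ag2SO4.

Ag2SO4(s) ⇌ 2 Ag^+(aq) + SO4^2-(aq)
Stoichiometry gives [SO4^2-] = (1/2)[Ag^+] = 1.305 x 10^-2 M.
Ksp = [Ag^+]^2[SO4^2-]
Ksp = (2.61 × 10^-2)^2 × 1.305 × 10^-2 = 8.89 × 10^-6

8.89 × 10^-6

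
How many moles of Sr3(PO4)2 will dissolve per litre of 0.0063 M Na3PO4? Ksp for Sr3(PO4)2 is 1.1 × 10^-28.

s ≈ 4.7 × 10^-9 M

Sr3(PO4)2(s) ⇌ 3 Sr^2+ + 2 PO4^3-
Ksp = [Sr^2+]^3[PO4^3-]^2
Let s be the molar solubility in this solution. [Sr^2+] = 3s, [PO4^3-] = 0.0063 + 2s ≈ 0.0063 (since PO4^3- from Na3PO4 dominates).
Ksp ≈ (3s)^3 × (0.0063)^2
s = 4.7 x 10^-9 M
Check: 2s = 9.4 x 10^-9 ≪ 0.0063, so the approximation is valid.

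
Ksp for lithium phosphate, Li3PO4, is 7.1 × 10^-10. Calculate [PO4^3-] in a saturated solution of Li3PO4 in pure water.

[PO4^3-] = 2.3 x 10^-3 M

Li3PO4(s) <=> 3 Li^+(aq) + PO4^3-(aq)
Ksp = [Li^+]^3[PO4^3-]
If s mol/L of Li3PO4 dissolves, [Li^+] = 3s and [PO4^3-] = s.
Ksp = (3s)^3s = 27s^4
s^4 = 7.1 × 10^-10 / 27, so s = 2.26 × 10^-3 M
[PO4^3-] = s = 2.3 × 10^-3 M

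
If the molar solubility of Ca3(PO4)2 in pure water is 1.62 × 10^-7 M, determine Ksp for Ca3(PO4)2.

Ca3(PO4)2(s) ⇌ 3 Ca^2+(aq) + 2 PO4^3-(aq)
For each mole of Ca3(PO4)2 that dissolves: [Ca^2+] = 3s, [PO4^3-] = 2s.
Ksp = [Ca^2+]^3[PO4^3-]^2
So Ksp = (3s)^3 × (2s)^2 = 108s^5
Ksp = 108 × (1.62 × 10^-7)^5 = 1.21 x 10^-32

1.21 × 10^-32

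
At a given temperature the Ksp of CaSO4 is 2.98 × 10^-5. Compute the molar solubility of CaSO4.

s = 5.46 × 10^-3 M

CaSO4(s) ⇌ Ca^2+(aq) + SO4^2-(aq)
Ksp = [Ca^2+][SO4^2-]
If s mol/L of CaSO4 dissolves, [Ca^2+] = s and [SO4^2-] = s.
Ksp = s × s = s^2
s = (2.98 × 10^-5)^(1/2) = 5.46 × 10^-3 M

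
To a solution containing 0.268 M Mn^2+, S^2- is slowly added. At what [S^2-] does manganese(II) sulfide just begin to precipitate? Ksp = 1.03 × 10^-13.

MnS(s) ⇌ Mn^2+(aq) + S^2-(aq)
Ksp = [Mn^2+][S^2-]
Precipitation begins when Q = Ksp. With [Mn^2+] = 0.268 M:
1.03 × 10^-13 = (0.268) × [S^2-]
[S^2-] = (1.03 × 10^-13 / 2.68 × 10^-1) = 3.84 × 10^-13 M

[S^2-] = 3.84e-13 M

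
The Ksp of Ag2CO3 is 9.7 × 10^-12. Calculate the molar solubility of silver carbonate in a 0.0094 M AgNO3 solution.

s ≈ 1.1e-7 M

Ag2CO3(s) ⇌ 2 Ag^+ + CO3^2-
Ksp = [Ag^+]^2[CO3^2-]
If s mol/L dissolves here, [Ag^+] = 0.0094 + 2s ≈ 0.0094, [CO3^2-] = s (common-ion effect: Ag^+ is already 0.0094 M).
Ksp ≈ (0.0094)^2 × s
s = 1.1 × 10^-7 M
Check: 2s = 2.2 × 10^-7 ≪ 0.0094, so the approximation is valid.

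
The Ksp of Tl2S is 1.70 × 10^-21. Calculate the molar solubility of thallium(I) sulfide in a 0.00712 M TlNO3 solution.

Tl2S(s) ⇌ 2 Tl^+ + S^2-
Ksp = [Tl^+]^2[S^2-]
Let s be the molar solubility in this solution. [Tl^+] = 0.00712 + 2s ≈ 0.00712, [S^2-] = s (common-ion effect: Tl^+ is already 0.00712 M).
Ksp ≈ (0.00712)^2 × s
s = 3.35 × 10^-17 M
Check: 2s = 6.7 × 10^-17 ≪ 0.00712, so the approximation is valid.

s = 3.35 × 10^-17 M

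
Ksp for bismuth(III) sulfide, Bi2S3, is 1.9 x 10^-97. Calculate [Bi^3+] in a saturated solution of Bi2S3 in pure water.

Bi2S3(s) ⇌ 2 Bi^3+ + 3 S^2-
Ksp = [Bi^3+]^2[S^2-]^3
With molar solubility s: [Bi^3+] = 2s, [S^2-] = 3s.
So Ksp = (2s)^2 × (3s)^3 = 108s^5
s^5 = 1.9 x 10^-97 / 108, so s = 1.77 × 10^-20 M
[Bi^3+] = 2s = 3.5 × 10^-20 M

3.5 x 10^-20 M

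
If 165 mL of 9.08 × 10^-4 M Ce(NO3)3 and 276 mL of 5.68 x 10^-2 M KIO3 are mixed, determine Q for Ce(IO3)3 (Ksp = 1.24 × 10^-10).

Total volume = 165 + 276 = 441 mL.
[Ce^3+] = 9.08 × 10^-4 × (165/441) = 3.397 x 10^-4 M
[IO3^-] = 5.68 x 10^-2 × (276/441) = 3.555 × 10^-2 M
Ce(IO3)3(s) ⇌ Ce^3+(aq) + 3 IO3^-(aq), so Q = [Ce^3+][IO3^-]^3
Q = (3.397 x 10^-4)(3.555 × 10^-2)^3 = 1.53 × 10^-8
Q > Ksp, so Ce(IO3)3 will precipitate.

Q ≈ 1.53 x 10^-8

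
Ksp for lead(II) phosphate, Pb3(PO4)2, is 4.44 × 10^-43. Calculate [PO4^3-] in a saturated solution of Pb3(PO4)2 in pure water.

[PO4^3-] ≈ 2.65e-9 M

Pb3(PO4)2(s) ⇌ 3 Pb^2+ + 2 PO4^3-
Ksp = [Pb^2+]^3[PO4^3-]^2
For each mole of Pb3(PO4)2 that dissolves: [Pb^2+] = 3s, [PO4^3-] = 2s.
Substituting: Ksp = (3s)^3(2s)^2 = 108s^5
s = (4.44 × 10^-43 / 108)^(1/5) = 1.327 x 10^-9 M
[PO4^3-] = 2s = 2.65 × 10^-9 M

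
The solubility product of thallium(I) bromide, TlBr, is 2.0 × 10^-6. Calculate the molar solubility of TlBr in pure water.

1.4 × 10^-3 M

TlBr(s) <=> Tl^+(aq) + Br^-(aq)
Ksp = [Tl^+][Br^-]
Let s = molar solubility. Then [Tl^+] = s and [Br^-] = s.
Ksp = s × s = s^2
s = (2.0 × 10^-6)^(1/2) = 1.4 × 10^-3 M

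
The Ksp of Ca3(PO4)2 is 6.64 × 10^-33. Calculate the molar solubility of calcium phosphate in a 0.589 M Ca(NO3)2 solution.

Ca3(PO4)2(s) <=> 3 Ca^2+(aq) + 2 PO4^3-(aq)
Ksp = [Ca^2+]^3[PO4^3-]^2
Let s = moles of Ca3(PO4)2 that dissolve per litre. [Ca^2+] = 0.589 + 3s ≈ 0.589, [PO4^3-] = 2s (common-ion effect: Ca^2+ is already 0.589 M).
Ksp ≈ (0.589)^3 × (2s)^2
s = 9.01 × 10^-17 M
Check: 3s = 2.7 x 10^-16 ≪ 0.589, so the approximation is valid.

s ≈ 9.01 × 10^-17 M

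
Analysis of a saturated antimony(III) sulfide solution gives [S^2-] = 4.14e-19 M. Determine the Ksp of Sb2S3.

Sb2S3(s) ⇌ 2 Sb^3+ + 3 S^2-
Stoichiometry gives [Sb^3+] = (2/3)[S^2-] = 2.760 x 10^-19 M.
Ksp = [Sb^3+]^2[S^2-]^3
Ksp = (2.760 x 10^-19)^2 × (4.14 x 10^-19)^3 = 5.41 x 10^-93

5.41e-93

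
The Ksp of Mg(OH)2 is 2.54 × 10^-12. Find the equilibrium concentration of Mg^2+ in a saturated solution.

Mg(OH)2(s) ⇌ Mg^2+(aq) + 2 OH^-(aq)
Ksp = [Mg^2+][OH^-]^2
Let s = molar solubility. Then [Mg^2+] = s and [OH^-] = 2s.
So Ksp = s × (2s)^2 = 4s^3
s = (2.54 × 10^-12 / 4)^(1/3) = 8.595 × 10^-5 M
[Mg^2+] = s = 8.60 × 10^-5 M

8.60 × 10^-5 M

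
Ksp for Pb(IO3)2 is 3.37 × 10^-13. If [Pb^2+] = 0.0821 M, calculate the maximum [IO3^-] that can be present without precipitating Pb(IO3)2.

[IO3^-] = 2.03 x 10^-6 M

Pb(IO3)2(s) ⇌ Pb^2+(aq) + 2 IO3^-(aq)
Ksp = [Pb^2+][IO3^-]^2
Precipitation begins when Q = Ksp. With [Pb^2+] = 0.0821 M:
3.37 × 10^-13 = (0.0821) × [IO3^-]^2
[IO3^-] = (3.37 × 10^-13 / 8.21 × 10^-2)^(1/2) = 2.03 × 10^-6 M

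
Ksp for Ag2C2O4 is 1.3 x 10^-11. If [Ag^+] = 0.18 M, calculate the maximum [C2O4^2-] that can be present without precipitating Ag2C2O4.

Ag2C2O4(s) ⇌ 2 Ag^+(aq) + C2O4^2-(aq)
Ksp = [Ag^+]^2[C2O4^2-]
Precipitation begins when Q = Ksp. With [Ag^+] = 0.18 M:
1.3 x 10^-11 = (0.18)^2 × [C2O4^2-]
[C2O4^2-] = (1.3 x 10^-11 / 3.24 x 10^-2) = 4.0 × 10^-10 M

4.0e-10 M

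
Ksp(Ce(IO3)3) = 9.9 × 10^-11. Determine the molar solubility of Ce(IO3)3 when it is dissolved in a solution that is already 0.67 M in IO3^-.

s = 3.3 × 10^-10 M

Ce(IO3)3(s) ⇌ Ce^3+ + 3 IO3^-
Ksp = [Ce^3+][IO3^-]^3
Let s be the molar solubility in this solution. [Ce^3+] = s, [IO3^-] = 0.67 + 3s ≈ 0.67 (common-ion effect: IO3^- is already 0.67 M).
Ksp ≈ s × (0.67)^3
s = 3.3 × 10^-10 M
Check: 3s = 9.9 × 10^-10 ≪ 0.67, so the approximation is valid.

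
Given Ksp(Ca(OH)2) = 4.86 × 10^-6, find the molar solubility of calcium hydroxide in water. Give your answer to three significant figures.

Ca(OH)2(s) ⇌ Ca^2+ + 2 OH^-
Ksp = [Ca^2+][OH^-]^2
If s mol/L of Ca(OH)2 dissolves, [Ca^2+] = s and [OH^-] = 2s.
Substituting: Ksp = s(2s)^2 = 4s^3
s^3 = 4.86 × 10^-6 / 4, so s = 1.07 x 10^-2 M

s ≈ 0.0107 M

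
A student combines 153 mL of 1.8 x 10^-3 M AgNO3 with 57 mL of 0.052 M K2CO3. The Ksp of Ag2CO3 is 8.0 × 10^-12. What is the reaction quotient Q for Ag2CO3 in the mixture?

Q = 2.4e-8

Total volume = 153 + 57 = 210 mL.
[Ag^+] = 1.8 x 10^-3 × (153/210) = 1.31 × 10^-3 M
[CO3^2-] = 5.2 × 10^-2 × (57/210) = 1.41 x 10^-2 M
Ag2CO3(s) <=> 2 Ag^+ + CO3^2-, so Q = [Ag^+]^2[CO3^2-]
Q = (1.31 × 10^-3)^2(1.41 x 10^-2) = 2.4 x 10^-8
Q > Ksp, so Ag2CO3 will precipitate.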